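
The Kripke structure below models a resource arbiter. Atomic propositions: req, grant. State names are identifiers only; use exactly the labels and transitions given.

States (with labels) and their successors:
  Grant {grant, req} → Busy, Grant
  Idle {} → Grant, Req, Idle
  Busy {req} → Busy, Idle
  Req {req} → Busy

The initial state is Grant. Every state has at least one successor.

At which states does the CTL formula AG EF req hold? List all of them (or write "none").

States satisfying EF req: {Grant, Idle, Busy, Req}.
States satisfying AG EF req: {Grant, Idle, Busy, Req}.

{Grant, Idle, Busy, Req}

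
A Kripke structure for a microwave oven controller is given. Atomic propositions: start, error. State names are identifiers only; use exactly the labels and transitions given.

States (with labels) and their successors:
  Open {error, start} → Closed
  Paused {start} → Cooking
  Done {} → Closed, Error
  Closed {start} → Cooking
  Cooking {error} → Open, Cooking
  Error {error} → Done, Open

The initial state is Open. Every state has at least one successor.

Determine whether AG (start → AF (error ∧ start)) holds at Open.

States satisfying start → AF (error ∧ start): {Open, Done, Cooking, Error}.
States satisfying AG (start → AF (error ∧ start)): ∅.
Closed is reachable from Open and violates start → AF (error ∧ start), so AG fails at Open.
Open ∉ Sat(AG (start → AF (error ∧ start))).

Does not hold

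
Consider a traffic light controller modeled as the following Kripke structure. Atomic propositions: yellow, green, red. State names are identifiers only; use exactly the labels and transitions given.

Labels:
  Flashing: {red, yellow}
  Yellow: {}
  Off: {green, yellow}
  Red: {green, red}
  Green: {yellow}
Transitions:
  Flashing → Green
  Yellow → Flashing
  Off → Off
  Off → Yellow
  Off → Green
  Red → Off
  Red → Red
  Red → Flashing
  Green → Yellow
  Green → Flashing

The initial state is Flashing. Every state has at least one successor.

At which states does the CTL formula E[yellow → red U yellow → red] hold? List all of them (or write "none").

States satisfying yellow → red: {Flashing, Yellow, Red}.
States satisfying E[yellow → red U yellow → red]: {Flashing, Yellow, Red}.

{Flashing, Yellow, Red}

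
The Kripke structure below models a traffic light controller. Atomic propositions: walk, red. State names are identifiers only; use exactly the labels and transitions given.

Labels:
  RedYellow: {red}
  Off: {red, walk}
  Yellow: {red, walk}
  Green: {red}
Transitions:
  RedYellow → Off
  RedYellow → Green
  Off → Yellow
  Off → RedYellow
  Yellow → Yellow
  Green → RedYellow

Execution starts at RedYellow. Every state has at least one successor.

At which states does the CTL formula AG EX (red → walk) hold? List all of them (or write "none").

States satisfying EX (red → walk): {RedYellow, Off, Yellow}.
States satisfying AG EX (red → walk): {Yellow}.

{Yellow}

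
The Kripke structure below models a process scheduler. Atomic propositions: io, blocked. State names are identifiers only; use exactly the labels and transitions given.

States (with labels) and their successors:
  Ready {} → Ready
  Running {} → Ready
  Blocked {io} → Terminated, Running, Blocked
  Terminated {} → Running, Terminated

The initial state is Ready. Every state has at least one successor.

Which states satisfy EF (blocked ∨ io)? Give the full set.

States satisfying blocked ∨ io: {Blocked}.
States satisfying EF (blocked ∨ io): {Blocked}.

{Blocked}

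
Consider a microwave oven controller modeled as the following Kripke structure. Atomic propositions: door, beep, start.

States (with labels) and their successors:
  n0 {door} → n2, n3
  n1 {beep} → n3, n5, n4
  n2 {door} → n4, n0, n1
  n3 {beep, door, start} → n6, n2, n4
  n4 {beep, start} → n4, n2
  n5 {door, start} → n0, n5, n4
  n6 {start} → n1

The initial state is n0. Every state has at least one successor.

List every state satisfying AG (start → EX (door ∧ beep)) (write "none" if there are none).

States satisfying start → EX (door ∧ beep): {n0, n1, n2}.
States satisfying AG (start → EX (door ∧ beep)): ∅.

none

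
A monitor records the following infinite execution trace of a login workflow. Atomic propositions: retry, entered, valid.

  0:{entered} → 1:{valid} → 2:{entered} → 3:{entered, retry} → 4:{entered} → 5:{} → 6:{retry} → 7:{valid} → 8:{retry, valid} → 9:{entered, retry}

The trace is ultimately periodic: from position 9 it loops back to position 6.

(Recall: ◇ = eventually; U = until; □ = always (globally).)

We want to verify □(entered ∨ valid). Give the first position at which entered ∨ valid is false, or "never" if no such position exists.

5

Check entered ∨ valid at each position in order: 0 ✓, 1 ✓, 2 ✓, 3 ✓, 4 ✓.
At position 5 the labels are {}, so entered ∨ valid is false there. This is the first violation.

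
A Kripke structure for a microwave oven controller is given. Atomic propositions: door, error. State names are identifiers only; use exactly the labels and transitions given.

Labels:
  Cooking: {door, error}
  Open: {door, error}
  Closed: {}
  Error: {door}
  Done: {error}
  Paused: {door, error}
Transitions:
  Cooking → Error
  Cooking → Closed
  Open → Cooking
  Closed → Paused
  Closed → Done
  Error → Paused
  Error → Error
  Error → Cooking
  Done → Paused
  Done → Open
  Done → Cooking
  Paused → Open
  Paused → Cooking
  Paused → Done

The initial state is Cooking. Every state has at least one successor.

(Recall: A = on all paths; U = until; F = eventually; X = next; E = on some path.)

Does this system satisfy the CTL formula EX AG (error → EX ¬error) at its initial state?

States satisfying AG (error → EX ¬error): ∅.
States satisfying EX AG (error → EX ¬error): ∅.
No suitable path/successor from Cooking witnesses the formula.
Cooking ∉ Sat(EX AG (error → EX ¬error)).

Does not hold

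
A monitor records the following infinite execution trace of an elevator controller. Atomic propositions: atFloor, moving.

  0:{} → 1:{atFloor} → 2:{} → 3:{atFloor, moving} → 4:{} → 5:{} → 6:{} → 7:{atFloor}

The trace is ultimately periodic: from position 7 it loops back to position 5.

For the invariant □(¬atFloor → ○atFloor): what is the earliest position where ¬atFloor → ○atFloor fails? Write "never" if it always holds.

Check ¬atFloor → ○atFloor at each position in order: 0 ✓, 1 ✓, 2 ✓, 3 ✓.
At position 4 the labels are {} and the next position 5 has {}, so ¬atFloor → ○atFloor is false there. This is the first violation.

4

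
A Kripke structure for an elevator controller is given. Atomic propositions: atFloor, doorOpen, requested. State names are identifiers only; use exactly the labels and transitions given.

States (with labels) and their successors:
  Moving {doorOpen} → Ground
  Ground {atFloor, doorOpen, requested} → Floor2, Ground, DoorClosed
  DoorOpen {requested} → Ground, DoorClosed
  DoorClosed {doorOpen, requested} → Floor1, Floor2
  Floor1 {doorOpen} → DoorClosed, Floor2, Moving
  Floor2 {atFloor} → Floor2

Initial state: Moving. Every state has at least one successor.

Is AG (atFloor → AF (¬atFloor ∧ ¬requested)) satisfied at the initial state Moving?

States satisfying atFloor → AF (¬atFloor ∧ ¬requested): {Moving, DoorOpen, DoorClosed, Floor1}.
States satisfying AG (atFloor → AF (¬atFloor ∧ ¬requested)): ∅.
Floor2 is reachable from Moving and violates atFloor → AF (¬atFloor ∧ ¬requested), so AG fails at Moving.
Moving ∉ Sat(AG (atFloor → AF (¬atFloor ∧ ¬requested))).

Violated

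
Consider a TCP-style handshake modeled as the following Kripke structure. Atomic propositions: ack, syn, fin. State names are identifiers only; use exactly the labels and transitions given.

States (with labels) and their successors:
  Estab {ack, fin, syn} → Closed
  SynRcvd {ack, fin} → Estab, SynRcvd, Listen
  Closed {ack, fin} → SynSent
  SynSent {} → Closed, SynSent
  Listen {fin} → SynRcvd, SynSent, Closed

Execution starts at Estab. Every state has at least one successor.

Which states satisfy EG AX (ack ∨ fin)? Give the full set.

States satisfying AX (ack ∨ fin): {Estab, SynRcvd}.
States satisfying EG AX (ack ∨ fin): {SynRcvd}.

{SynRcvd}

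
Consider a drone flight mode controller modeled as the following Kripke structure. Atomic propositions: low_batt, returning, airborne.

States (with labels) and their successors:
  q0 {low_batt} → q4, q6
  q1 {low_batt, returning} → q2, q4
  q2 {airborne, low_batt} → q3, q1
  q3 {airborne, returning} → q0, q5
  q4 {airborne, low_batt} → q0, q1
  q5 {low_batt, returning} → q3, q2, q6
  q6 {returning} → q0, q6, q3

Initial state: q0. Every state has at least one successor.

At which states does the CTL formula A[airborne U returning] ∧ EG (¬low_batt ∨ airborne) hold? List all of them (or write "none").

States satisfying airborne: {q2, q3, q4}.
States satisfying returning: {q1, q3, q5, q6}.
States satisfying A[airborne U returning]: {q1, q2, q3, q5, q6}.
States satisfying ¬low_batt ∨ airborne: {q2, q3, q4, q6}.
States satisfying EG (¬low_batt ∨ airborne): {q6}.
States satisfying A[airborne U returning] ∧ EG (¬low_batt ∨ airborne): {q6}.

{q6}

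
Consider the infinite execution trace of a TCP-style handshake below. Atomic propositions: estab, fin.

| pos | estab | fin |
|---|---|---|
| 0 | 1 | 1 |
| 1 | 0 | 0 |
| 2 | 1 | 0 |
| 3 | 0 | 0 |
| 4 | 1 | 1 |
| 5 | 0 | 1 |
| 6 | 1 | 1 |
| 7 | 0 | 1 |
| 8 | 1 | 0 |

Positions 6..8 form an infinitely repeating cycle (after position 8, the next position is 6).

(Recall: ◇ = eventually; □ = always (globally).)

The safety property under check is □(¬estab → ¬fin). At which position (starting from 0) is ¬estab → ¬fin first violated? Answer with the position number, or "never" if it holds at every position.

5

Check ¬estab → ¬fin at each position in order: 0 ✓, 1 ✓, 2 ✓, 3 ✓, 4 ✓.
At position 5 the labels are {fin}, so ¬estab → ¬fin is false there. This is the first violation.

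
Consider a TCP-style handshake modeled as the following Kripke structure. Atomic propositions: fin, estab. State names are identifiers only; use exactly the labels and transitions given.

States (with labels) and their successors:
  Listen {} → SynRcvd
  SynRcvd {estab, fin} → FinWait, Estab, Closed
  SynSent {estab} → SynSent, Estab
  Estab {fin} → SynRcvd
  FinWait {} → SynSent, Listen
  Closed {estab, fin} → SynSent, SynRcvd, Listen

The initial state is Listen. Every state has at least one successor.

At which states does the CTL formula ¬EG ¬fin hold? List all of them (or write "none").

{Listen, SynRcvd, Estab, Closed}

States satisfying ¬fin: {Listen, SynSent, FinWait}.
States satisfying EG ¬fin: {SynSent, FinWait}.
States satisfying ¬EG ¬fin: {Listen, SynRcvd, Estab, Closed}.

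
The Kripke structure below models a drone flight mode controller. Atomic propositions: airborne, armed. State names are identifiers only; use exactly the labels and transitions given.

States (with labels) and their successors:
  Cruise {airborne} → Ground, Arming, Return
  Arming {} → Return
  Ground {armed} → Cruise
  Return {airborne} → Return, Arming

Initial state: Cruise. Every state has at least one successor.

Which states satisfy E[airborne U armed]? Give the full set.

{Cruise, Ground}

States satisfying airborne: {Cruise, Return}.
States satisfying armed: {Ground}.
States satisfying E[airborne U armed]: {Cruise, Ground}.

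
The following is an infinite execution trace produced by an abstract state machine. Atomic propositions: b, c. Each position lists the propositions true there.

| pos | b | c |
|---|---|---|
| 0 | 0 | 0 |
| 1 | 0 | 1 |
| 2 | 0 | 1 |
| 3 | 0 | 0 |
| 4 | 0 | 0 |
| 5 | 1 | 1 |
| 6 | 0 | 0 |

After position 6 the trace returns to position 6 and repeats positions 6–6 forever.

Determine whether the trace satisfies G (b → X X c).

b → X X c must hold at every position from 0 onward. It fails at position 5, so G (b → X X c) is false.
Positions where b holds: 5.
Check X X c at each: 5→fails.

No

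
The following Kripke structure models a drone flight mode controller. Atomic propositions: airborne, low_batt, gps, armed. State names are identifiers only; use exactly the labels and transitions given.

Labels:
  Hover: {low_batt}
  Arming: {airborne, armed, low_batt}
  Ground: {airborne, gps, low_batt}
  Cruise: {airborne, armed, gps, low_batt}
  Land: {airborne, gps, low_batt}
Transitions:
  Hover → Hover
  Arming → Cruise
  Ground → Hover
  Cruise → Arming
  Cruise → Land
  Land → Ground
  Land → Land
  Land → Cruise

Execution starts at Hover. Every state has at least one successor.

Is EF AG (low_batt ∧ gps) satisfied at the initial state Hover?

States satisfying AG (low_batt ∧ gps): ∅.
States satisfying EF AG (low_batt ∧ gps): ∅.
No suitable path/successor from Hover witnesses the formula.
Hover ∉ Sat(EF AG (low_batt ∧ gps)).

Violated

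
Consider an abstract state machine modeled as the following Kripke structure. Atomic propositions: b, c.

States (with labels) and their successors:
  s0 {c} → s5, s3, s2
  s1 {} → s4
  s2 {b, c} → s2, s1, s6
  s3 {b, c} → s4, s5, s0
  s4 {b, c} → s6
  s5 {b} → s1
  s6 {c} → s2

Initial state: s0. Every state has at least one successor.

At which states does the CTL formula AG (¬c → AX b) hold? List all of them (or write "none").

{s1, s2, s4, s6}

States satisfying ¬c → AX b: {s0, s1, s2, s3, s4, s6}.
States satisfying AG (¬c → AX b): {s1, s2, s4, s6}.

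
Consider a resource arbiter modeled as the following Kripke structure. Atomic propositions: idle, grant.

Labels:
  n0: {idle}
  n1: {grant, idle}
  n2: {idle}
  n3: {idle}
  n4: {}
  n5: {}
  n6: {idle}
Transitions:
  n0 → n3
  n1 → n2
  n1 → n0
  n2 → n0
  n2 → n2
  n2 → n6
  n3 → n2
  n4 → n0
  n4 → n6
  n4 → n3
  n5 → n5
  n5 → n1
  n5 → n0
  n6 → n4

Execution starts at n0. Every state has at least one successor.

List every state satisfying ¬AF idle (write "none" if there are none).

States satisfying idle: {n0, n1, n2, n3, n6}.
States satisfying AF idle: {n0, n1, n2, n3, n4, n6}.
States satisfying ¬AF idle: {n5}.

{n5}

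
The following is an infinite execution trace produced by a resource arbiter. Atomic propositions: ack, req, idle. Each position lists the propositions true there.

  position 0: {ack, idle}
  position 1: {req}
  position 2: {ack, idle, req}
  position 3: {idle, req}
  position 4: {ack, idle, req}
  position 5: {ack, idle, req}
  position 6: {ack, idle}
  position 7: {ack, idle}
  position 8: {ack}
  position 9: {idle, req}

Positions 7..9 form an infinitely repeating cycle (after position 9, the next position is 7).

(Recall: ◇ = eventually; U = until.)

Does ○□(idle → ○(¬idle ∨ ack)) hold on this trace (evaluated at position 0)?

Does not hold

The position after 0 is 1; □(idle → ○(¬idle ∨ ack)) is false there.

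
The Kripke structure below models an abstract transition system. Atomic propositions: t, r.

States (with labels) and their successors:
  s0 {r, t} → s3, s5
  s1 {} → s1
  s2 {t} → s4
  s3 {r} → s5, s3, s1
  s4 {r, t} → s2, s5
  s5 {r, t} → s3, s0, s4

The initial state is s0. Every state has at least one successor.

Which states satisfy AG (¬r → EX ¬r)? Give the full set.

States satisfying ¬r → EX ¬r: {s0, s1, s3, s4, s5}.
States satisfying AG (¬r → EX ¬r): {s1}.

{s1}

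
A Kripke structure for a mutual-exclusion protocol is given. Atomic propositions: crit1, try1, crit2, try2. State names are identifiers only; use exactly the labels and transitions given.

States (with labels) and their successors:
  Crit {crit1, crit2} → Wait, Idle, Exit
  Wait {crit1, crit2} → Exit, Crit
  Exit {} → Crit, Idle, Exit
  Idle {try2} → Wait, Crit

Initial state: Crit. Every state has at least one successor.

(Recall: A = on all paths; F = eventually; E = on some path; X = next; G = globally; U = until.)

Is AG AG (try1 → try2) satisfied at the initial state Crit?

Satisfied

States satisfying AG (try1 → try2): {Crit, Wait, Exit, Idle}.
States satisfying AG AG (try1 → try2): {Crit, Wait, Exit, Idle}.
Every state reachable from Crit satisfies AG (try1 → try2).
Crit ∈ Sat(AG AG (try1 → try2)).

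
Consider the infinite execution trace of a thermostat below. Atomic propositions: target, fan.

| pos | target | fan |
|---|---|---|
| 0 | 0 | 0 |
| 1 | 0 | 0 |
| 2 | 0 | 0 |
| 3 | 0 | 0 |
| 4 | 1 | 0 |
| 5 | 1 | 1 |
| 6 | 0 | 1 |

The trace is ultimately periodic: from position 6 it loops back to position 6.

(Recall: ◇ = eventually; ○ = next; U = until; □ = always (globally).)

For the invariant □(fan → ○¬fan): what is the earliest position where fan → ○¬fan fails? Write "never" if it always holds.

Check fan → ○¬fan at each position in order: 0 ✓, 1 ✓, 2 ✓, 3 ✓, 4 ✓.
At position 5 the labels are {fan, target} and the next position 6 has {fan}, so fan → ○¬fan is false there. This is the first violation.

5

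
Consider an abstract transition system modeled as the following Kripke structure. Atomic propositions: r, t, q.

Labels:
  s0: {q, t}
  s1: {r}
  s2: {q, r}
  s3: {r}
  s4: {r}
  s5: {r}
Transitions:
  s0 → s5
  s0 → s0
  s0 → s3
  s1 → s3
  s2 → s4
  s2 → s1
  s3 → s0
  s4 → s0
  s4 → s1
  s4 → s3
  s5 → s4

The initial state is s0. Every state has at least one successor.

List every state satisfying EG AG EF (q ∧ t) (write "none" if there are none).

{s0, s1, s2, s3, s4, s5}

States satisfying AG EF (q ∧ t): {s0, s1, s2, s3, s4, s5}.
States satisfying EG AG EF (q ∧ t): {s0, s1, s2, s3, s4, s5}.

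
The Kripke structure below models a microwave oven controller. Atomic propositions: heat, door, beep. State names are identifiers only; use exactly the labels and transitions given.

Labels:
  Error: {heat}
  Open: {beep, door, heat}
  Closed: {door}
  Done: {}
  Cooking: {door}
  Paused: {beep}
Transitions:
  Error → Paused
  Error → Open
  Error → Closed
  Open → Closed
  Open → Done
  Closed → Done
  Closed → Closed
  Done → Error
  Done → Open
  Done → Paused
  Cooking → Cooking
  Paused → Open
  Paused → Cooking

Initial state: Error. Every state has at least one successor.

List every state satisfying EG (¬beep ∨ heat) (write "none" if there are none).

{Error, Open, Closed, Done, Cooking}

States satisfying ¬beep ∨ heat: {Error, Open, Closed, Done, Cooking}.
States satisfying EG (¬beep ∨ heat): {Error, Open, Closed, Done, Cooking}.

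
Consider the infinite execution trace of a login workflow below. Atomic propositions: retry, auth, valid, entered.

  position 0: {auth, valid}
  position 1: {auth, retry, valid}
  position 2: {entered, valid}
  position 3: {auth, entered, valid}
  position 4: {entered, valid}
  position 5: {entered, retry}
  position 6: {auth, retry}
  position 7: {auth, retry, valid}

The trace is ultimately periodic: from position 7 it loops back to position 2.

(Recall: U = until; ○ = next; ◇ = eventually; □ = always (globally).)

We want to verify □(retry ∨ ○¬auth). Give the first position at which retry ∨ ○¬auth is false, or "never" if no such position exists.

0

At position 0 the labels are {auth, valid} and the next position 1 has {auth, retry, valid}, so retry ∨ ○¬auth is false there. This is the first violation.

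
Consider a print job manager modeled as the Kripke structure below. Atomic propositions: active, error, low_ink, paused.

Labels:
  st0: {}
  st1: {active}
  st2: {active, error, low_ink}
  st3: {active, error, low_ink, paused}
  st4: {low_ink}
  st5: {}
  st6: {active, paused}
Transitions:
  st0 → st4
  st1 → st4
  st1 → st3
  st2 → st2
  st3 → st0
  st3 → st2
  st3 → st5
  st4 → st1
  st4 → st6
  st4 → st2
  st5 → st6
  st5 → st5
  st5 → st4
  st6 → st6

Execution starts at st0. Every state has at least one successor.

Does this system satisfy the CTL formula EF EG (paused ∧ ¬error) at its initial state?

Holds

States satisfying EG (paused ∧ ¬error): {st6}.
States satisfying EF EG (paused ∧ ¬error): {st0, st1, st3, st4, st5, st6}.
Some path from st0 reaches a state where EG (paused ∧ ¬error) holds.
st0 ∈ Sat(EF EG (paused ∧ ¬error)).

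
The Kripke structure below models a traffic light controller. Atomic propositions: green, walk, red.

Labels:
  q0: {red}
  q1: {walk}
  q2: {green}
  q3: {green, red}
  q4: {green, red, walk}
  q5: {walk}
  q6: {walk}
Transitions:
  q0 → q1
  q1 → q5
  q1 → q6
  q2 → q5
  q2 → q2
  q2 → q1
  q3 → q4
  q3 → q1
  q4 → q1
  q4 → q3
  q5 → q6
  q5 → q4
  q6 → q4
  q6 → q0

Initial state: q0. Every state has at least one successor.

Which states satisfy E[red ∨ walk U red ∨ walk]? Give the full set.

States satisfying red ∨ walk: {q0, q1, q3, q4, q5, q6}.
States satisfying E[red ∨ walk U red ∨ walk]: {q0, q1, q3, q4, q5, q6}.

{q0, q1, q3, q4, q5, q6}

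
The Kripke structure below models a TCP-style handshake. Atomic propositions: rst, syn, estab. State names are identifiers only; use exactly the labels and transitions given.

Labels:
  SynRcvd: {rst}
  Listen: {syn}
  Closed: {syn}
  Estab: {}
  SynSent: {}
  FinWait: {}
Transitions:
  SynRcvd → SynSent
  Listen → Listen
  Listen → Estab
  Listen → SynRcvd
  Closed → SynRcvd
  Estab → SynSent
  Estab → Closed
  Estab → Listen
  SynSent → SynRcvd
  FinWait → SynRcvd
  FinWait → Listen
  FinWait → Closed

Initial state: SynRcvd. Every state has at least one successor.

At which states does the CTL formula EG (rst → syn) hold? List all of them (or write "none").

{Listen, Estab, FinWait}

States satisfying rst → syn: {Listen, Closed, Estab, SynSent, FinWait}.
States satisfying EG (rst → syn): {Listen, Estab, FinWait}.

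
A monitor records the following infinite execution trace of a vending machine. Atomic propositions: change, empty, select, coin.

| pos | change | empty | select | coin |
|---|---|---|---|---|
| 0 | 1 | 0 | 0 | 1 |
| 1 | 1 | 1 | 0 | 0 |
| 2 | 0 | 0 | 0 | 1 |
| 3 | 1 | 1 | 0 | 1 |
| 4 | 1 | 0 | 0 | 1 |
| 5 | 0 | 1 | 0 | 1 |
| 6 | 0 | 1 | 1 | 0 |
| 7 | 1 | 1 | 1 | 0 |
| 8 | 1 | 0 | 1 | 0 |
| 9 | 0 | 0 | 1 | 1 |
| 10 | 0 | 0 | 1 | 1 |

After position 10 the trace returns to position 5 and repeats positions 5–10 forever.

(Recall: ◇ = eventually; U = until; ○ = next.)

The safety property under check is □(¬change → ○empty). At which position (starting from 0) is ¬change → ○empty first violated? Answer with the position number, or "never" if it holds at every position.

9

Check ¬change → ○empty at each position in order: 0 ✓, 1 ✓, 2 ✓, 3 ✓, 4 ✓, 5 ✓, 6 ✓, 7 ✓, 8 ✓.
At position 9 the labels are {coin, select} and the next position 10 has {coin, select}, so ¬change → ○empty is false there. This is the first violation.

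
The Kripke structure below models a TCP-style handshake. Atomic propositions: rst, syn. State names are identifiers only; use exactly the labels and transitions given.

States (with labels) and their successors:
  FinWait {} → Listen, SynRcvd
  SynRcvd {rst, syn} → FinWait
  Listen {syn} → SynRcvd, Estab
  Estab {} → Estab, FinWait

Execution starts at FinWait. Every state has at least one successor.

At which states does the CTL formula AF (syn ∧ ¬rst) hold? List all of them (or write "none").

States satisfying syn ∧ ¬rst: {Listen}.
States satisfying AF (syn ∧ ¬rst): {Listen}.

{Listen}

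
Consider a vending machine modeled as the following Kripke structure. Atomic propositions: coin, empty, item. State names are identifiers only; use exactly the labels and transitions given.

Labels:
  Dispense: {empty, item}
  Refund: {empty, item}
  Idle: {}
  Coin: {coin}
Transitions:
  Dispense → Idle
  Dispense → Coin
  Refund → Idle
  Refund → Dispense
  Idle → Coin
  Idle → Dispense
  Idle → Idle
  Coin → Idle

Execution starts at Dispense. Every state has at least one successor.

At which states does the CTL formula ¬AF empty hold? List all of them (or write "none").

States satisfying empty: {Dispense, Refund}.
States satisfying AF empty: {Dispense, Refund}.
States satisfying ¬AF empty: {Idle, Coin}.

{Idle, Coin}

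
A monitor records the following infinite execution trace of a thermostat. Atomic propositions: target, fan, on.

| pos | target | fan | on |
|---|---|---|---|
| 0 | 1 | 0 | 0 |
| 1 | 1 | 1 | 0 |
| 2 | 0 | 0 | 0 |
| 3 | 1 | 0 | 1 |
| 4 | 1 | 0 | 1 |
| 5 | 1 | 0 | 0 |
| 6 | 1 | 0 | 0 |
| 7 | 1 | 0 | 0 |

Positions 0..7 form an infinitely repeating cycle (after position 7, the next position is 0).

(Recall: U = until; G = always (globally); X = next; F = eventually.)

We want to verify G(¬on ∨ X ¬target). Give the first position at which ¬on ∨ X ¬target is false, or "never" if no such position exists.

3

Check ¬on ∨ X ¬target at each position in order: 0 ✓, 1 ✓, 2 ✓.
At position 3 the labels are {on, target} and the next position 4 has {on, target}, so ¬on ∨ X ¬target is false there. This is the first violation.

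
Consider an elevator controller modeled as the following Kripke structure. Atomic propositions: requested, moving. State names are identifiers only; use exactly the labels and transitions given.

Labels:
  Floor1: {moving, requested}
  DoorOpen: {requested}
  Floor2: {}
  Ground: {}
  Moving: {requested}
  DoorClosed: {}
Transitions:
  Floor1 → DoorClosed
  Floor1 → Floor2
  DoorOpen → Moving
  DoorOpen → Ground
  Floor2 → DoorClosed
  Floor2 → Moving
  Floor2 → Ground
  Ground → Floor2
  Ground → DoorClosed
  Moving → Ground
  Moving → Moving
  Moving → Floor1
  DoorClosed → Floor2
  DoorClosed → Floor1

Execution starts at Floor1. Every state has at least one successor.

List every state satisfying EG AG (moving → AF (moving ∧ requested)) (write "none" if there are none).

States satisfying AG (moving → AF (moving ∧ requested)): {Floor1, DoorOpen, Floor2, Ground, Moving, DoorClosed}.
States satisfying EG AG (moving → AF (moving ∧ requested)): {Floor1, DoorOpen, Floor2, Ground, Moving, DoorClosed}.

{Floor1, DoorOpen, Floor2, Ground, Moving, DoorClosed}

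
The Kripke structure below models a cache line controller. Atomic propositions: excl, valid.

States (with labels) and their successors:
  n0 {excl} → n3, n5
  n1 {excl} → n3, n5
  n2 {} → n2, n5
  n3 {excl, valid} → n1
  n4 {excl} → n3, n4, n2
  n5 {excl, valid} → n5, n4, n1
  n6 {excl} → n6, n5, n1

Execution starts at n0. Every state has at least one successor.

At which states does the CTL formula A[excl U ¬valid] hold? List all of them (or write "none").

{n0, n1, n2, n3, n4, n6}

States satisfying excl: {n0, n1, n3, n4, n5, n6}.
States satisfying ¬valid: {n0, n1, n2, n4, n6}.
States satisfying A[excl U ¬valid]: {n0, n1, n2, n3, n4, n6}.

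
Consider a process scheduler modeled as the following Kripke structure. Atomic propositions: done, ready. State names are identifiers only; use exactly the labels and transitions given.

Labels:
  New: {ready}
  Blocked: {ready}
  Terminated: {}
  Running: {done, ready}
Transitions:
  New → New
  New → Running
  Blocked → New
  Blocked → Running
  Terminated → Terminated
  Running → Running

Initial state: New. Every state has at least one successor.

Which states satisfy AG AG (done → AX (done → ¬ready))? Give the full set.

States satisfying AG (done → AX (done → ¬ready)): {Terminated}.
States satisfying AG AG (done → AX (done → ¬ready)): {Terminated}.

{Terminated}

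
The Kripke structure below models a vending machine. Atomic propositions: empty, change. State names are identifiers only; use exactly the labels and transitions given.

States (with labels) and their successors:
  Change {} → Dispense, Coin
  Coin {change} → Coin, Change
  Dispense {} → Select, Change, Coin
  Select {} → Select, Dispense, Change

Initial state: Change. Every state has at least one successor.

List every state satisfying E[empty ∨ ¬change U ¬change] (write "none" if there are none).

States satisfying empty ∨ ¬change: {Change, Dispense, Select}.
States satisfying ¬change: {Change, Dispense, Select}.
States satisfying E[empty ∨ ¬change U ¬change]: {Change, Dispense, Select}.

{Change, Dispense, Select}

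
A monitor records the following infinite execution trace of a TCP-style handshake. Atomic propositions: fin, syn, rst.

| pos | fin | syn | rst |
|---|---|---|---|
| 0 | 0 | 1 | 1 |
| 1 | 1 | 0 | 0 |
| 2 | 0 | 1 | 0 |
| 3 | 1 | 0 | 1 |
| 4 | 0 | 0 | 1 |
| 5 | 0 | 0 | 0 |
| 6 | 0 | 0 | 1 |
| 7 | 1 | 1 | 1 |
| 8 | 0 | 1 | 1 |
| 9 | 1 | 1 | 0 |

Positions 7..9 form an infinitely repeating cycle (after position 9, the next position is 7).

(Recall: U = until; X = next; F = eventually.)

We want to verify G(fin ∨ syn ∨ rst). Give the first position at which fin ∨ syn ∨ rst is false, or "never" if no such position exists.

Check fin ∨ syn ∨ rst at each position in order: 0 ✓, 1 ✓, 2 ✓, 3 ✓, 4 ✓.
At position 5 the labels are {}, so fin ∨ syn ∨ rst is false there. This is the first violation.

5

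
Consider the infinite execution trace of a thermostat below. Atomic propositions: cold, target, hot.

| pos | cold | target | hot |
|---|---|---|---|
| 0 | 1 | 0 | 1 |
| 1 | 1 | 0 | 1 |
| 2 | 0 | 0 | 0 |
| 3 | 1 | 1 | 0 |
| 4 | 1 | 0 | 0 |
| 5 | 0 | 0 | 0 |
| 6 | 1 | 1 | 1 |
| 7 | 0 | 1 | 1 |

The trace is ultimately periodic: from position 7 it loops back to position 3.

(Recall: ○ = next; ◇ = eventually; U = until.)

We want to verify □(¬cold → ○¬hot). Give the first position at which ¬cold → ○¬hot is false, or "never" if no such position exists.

Check ¬cold → ○¬hot at each position in order: 0 ✓, 1 ✓, 2 ✓, 3 ✓, 4 ✓.
At position 5 the labels are {} and the next position 6 has {cold, hot, target}, so ¬cold → ○¬hot is false there. This is the first violation.

5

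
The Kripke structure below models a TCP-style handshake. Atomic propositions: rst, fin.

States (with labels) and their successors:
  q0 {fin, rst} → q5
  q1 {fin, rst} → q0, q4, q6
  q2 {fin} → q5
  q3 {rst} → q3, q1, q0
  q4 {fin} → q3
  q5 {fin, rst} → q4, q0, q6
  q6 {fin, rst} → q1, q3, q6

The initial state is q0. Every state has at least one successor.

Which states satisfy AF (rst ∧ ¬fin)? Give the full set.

{q3, q4}

States satisfying rst ∧ ¬fin: {q3}.
States satisfying AF (rst ∧ ¬fin): {q3, q4}.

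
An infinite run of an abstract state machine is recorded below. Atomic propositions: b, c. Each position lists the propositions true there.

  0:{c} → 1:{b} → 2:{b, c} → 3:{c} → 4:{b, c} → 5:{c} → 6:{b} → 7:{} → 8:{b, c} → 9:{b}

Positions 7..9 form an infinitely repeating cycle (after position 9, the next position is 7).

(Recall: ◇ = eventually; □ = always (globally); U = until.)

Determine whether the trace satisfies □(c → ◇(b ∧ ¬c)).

Yes

c → ◇(b ∧ ¬c) holds at every position 0..9, and those are all positions ever visited, so □(c → ◇(b ∧ ¬c)) holds.
Positions where c holds: 0, 2, 3, 4, 5, 8.
Check ◇(b ∧ ¬c) at each: 0→ok, 2→ok, 3→ok, 4→ok, 5→ok, 8→ok.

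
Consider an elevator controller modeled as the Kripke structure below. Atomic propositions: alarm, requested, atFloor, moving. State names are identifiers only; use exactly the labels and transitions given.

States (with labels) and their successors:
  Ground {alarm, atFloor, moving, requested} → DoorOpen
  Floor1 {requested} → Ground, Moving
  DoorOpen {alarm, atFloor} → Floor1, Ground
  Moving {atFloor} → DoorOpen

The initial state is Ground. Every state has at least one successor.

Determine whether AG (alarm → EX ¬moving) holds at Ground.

Satisfied

States satisfying alarm → EX ¬moving: {Ground, Floor1, DoorOpen, Moving}.
States satisfying AG (alarm → EX ¬moving): {Ground, Floor1, DoorOpen, Moving}.
Every state reachable from Ground satisfies alarm → EX ¬moving.
Ground ∈ Sat(AG (alarm → EX ¬moving)).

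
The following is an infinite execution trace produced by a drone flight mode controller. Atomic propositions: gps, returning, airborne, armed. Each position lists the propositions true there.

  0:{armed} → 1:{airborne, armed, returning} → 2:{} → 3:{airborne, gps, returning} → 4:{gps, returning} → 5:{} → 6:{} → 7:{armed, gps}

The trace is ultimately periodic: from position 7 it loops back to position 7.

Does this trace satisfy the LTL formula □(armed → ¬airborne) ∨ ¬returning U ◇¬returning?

Holds

armed → ¬airborne must hold at every position from 0 onward. It fails at position 1, so □(armed → ¬airborne) is false.
Positions where armed holds: 0, 1, 7.
Check ¬airborne at each: 0→ok, 1→fails, 7→ok.
Walking from position 0: ◇¬returning first holds at position 0, and ¬returning holds at every earlier position along the way, so ¬returning U ◇¬returning holds.
At position 0: □(armed → ¬airborne) is false; ¬returning U ◇¬returning is true; so □(armed → ¬airborne) ∨ ¬returning U ◇¬returning is true.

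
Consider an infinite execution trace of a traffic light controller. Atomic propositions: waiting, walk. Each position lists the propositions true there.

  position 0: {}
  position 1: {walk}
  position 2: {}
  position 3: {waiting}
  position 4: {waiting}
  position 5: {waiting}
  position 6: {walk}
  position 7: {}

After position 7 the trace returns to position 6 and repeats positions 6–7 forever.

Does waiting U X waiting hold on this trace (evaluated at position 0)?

Violated

Walking from position 0: at position 0, X waiting has not yet held and waiting fails, so waiting U X waiting is false.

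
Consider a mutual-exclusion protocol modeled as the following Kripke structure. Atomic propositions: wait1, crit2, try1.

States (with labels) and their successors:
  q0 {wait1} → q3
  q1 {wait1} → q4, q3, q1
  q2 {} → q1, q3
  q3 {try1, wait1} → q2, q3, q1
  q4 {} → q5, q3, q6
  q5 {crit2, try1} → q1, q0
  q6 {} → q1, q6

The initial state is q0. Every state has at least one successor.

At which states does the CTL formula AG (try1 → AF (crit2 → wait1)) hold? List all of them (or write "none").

{q0, q1, q2, q3, q4, q5, q6}

States satisfying try1 → AF (crit2 → wait1): {q0, q1, q2, q3, q4, q5, q6}.
States satisfying AG (try1 → AF (crit2 → wait1)): {q0, q1, q2, q3, q4, q5, q6}.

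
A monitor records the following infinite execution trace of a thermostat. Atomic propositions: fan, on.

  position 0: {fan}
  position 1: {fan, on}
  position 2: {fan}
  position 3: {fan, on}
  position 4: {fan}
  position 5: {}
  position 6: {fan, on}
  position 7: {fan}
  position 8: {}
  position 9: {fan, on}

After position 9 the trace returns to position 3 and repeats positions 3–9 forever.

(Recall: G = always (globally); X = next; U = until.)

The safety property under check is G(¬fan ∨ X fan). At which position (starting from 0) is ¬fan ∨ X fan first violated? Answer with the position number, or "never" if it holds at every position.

Check ¬fan ∨ X fan at each position in order: 0 ✓, 1 ✓, 2 ✓, 3 ✓.
At position 4 the labels are {fan} and the next position 5 has {}, so ¬fan ∨ X fan is false there. This is the first violation.

4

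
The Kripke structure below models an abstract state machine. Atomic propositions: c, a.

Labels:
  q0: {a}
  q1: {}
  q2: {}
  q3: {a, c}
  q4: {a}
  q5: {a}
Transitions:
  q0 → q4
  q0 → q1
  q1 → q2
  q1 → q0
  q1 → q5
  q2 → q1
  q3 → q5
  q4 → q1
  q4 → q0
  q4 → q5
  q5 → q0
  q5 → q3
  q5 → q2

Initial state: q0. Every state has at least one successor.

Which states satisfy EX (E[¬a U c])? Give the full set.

States satisfying E[¬a U c]: {q3}.
States satisfying EX (E[¬a U c]): {q5}.

{q5}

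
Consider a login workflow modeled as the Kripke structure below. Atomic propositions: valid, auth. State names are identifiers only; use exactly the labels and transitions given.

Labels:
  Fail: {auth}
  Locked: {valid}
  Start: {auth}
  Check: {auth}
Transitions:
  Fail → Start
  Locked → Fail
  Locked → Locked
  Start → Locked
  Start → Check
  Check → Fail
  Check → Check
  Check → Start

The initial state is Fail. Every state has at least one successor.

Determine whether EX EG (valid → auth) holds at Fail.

States satisfying EG (valid → auth): {Fail, Start, Check}.
States satisfying EX EG (valid → auth): {Fail, Locked, Start, Check}.
Fail ∈ Sat(EX EG (valid → auth)).

Holds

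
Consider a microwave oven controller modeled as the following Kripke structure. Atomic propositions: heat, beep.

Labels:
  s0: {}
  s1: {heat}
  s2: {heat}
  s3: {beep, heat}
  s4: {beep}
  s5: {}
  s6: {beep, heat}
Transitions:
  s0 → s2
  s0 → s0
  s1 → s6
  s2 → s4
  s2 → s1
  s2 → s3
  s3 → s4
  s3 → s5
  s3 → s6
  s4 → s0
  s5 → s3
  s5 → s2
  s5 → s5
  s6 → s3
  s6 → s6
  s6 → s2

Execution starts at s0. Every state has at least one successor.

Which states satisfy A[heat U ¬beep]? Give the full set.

{s0, s1, s2, s5}

States satisfying heat: {s1, s2, s3, s6}.
States satisfying ¬beep: {s0, s1, s2, s5}.
States satisfying A[heat U ¬beep]: {s0, s1, s2, s5}.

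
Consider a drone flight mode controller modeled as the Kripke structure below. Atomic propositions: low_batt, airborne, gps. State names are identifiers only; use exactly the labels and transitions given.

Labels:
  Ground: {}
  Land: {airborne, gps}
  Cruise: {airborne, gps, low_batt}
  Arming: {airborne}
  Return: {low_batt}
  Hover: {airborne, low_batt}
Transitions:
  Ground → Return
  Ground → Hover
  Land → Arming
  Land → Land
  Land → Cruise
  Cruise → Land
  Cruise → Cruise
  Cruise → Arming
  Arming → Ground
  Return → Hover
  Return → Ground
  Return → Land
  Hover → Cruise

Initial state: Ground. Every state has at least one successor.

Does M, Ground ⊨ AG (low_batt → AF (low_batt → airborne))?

States satisfying low_batt → AF (low_batt → airborne): {Ground, Land, Cruise, Arming, Return, Hover}.
States satisfying AG (low_batt → AF (low_batt → airborne)): {Ground, Land, Cruise, Arming, Return, Hover}.
Every state reachable from Ground satisfies low_batt → AF (low_batt → airborne).
Ground ∈ Sat(AG (low_batt → AF (low_batt → airborne))).

Holds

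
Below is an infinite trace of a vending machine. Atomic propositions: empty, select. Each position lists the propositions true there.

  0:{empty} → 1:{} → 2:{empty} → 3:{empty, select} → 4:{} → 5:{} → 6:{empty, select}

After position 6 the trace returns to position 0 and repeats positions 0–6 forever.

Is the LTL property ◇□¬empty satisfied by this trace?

□¬empty is false at every position 0..6, so it never becomes true and ◇□¬empty fails.

No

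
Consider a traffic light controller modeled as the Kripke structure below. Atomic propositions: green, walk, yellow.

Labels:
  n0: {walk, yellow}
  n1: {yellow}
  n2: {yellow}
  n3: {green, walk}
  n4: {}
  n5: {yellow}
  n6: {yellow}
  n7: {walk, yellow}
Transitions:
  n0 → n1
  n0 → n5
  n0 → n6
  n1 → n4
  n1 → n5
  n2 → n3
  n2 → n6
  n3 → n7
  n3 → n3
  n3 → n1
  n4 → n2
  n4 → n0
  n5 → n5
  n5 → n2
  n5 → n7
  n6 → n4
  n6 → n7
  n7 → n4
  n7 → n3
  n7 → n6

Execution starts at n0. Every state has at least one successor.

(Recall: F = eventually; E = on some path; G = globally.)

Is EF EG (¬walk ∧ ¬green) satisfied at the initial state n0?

Satisfied

States satisfying EG (¬walk ∧ ¬green): {n1, n2, n4, n5, n6}.
States satisfying EF EG (¬walk ∧ ¬green): {n0, n1, n2, n3, n4, n5, n6, n7}.
Some path from n0 reaches a state where EG (¬walk ∧ ¬green) holds.
n0 ∈ Sat(EF EG (¬walk ∧ ¬green)).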